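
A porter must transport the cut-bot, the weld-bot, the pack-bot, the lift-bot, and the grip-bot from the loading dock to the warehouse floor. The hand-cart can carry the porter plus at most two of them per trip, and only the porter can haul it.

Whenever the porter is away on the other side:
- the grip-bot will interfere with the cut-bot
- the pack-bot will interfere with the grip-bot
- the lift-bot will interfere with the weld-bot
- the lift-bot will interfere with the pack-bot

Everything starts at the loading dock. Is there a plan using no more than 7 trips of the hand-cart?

Yes

Yes — this plan uses 7 crossings (≤ 7):
1. Porter goes to the warehouse floor with the grip-bot and the lift-bot.  [the loading dock: the cut-bot, the pack-bot, the weld-bot | the warehouse floor: the grip-bot, the lift-bot]
2. Porter goes back to the loading dock alone.  [the loading dock: the cut-bot, the pack-bot, the weld-bot | the warehouse floor: the grip-bot, the lift-bot]
3. Porter goes to the warehouse floor with the cut-bot.  [the loading dock: the pack-bot, the weld-bot | the warehouse floor: the cut-bot, the grip-bot, the lift-bot]
4. Porter goes back to the loading dock with the grip-bot.  [the loading dock: the grip-bot, the pack-bot, the weld-bot | the warehouse floor: the cut-bot, the lift-bot]
5. Porter goes to the warehouse floor with the pack-bot and the weld-bot.  [the loading dock: the grip-bot | the warehouse floor: the cut-bot, the lift-bot, the pack-bot, the weld-bot]
6. Porter goes back to the loading dock with the lift-bot.  [the loading dock: the grip-bot, the lift-bot | the warehouse floor: the cut-bot, the pack-bot, the weld-bot]
7. Porter goes to the warehouse floor with the grip-bot and the lift-bot.  [the loading dock: — | the warehouse floor: the cut-bot, the grip-bot, the lift-bot, the pack-bot, the weld-bot]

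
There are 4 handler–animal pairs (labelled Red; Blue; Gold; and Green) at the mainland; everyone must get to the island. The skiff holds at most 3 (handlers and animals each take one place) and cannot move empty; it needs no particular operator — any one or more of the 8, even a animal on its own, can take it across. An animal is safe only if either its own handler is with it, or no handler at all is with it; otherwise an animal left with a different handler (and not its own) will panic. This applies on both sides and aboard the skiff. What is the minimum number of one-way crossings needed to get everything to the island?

Counting alone: each trip to the island takes at most 3 across and each return brings at least 1 back, so after t trips out (and t−1 returns) at most 3t − (t−1) of the 8 are across; that first reaches 8 at t = 4, so at least 7 crossings are needed.
The safety rule pushes this higher. Following every safe sequence of crossings, the most of the 8 that can be at the island as the skiff arrives there on crossing 7 is 7 — never all 8.
So no plan with fewer than 9 crossings exists, and this one achieves 9:
1. animal Red and handler Red cross → the island.
2. handler Red crosses ← the mainland.
3. animal Blue, handler Blue, and handler Red cross → the island.
4. animal Red and handler Red cross ← the mainland.
5. handler Gold, handler Green, and handler Red cross → the island.
6. animal Blue crosses ← the mainland.
7. animal Blue and animal Red cross → the island.
8. animal Red crosses ← the mainland.
9. animal Gold, animal Green, and animal Red cross → the island.

9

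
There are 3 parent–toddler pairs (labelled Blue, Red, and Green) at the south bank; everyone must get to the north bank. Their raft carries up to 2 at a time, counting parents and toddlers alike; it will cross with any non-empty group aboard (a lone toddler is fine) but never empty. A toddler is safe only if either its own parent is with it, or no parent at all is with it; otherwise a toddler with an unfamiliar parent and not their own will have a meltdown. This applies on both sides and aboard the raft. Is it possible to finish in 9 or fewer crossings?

Counting alone: each trip to the north bank takes at most 2 across and each return brings at least 1 back, so after t trips out (and t−1 returns) at most 2t − (t−1) of the 6 are across; that first reaches 6 at t = 5, so at least 9 crossings are needed.
The safety rule pushes this higher. Following every safe sequence of crossings, the most of the 6 that can be at the north bank as the raft arrives there on crossing 9 is 5 — never all 6.
So the move cannot be finished within 9 crossings. (The shortest complete plan takes 11:)
1. parent Blue and toddler Blue cross → the north bank.
2. parent Blue crosses ← the south bank.
3. toddler Green and toddler Red cross → the north bank.
4. toddler Blue crosses ← the south bank.
5. parent Green and parent Red cross → the north bank.
6. parent Red and toddler Red cross ← the south bank.
7. parent Blue and parent Red cross → the north bank.
8. toddler Green crosses ← the south bank.
9. toddler Blue and toddler Red cross → the north bank.
10. parent Green crosses ← the south bank.
11. parent Green and toddler Green cross → the north bank.

No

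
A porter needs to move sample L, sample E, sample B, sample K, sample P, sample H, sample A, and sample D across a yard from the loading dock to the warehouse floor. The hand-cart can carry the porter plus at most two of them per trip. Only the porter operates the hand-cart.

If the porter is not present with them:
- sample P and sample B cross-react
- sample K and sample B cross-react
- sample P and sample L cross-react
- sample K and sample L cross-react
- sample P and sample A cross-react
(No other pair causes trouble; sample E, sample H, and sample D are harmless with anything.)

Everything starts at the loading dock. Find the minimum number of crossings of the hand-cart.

9

Counting alone: the porter can take at most 2 across per trip to the warehouse floor, so moving all 8 needs at least 4 loaded trips out, with a return between consecutive ones — at least 7 crossings.
The safety rule pushes this higher. Following every safe sequence of crossings, the most of the 8 that can be at the warehouse floor as the hand-cart arrives there on crossing 7 is 7 — never all 8.
So no plan with fewer than 9 crossings exists, and this one achieves 9:
1. Porter goes to the warehouse floor with sample K and sample P.  [the loading dock: sample A, sample B, sample D, sample E, sample H, sample L | the warehouse floor: sample K, sample P]
2. Porter goes back to the loading dock alone.  [the loading dock: sample A, sample B, sample D, sample E, sample H, sample L | the warehouse floor: sample K, sample P]
3. Porter goes to the warehouse floor with sample E and sample L.  [the loading dock: sample A, sample B, sample D, sample H | the warehouse floor: sample E, sample K, sample L, sample P]
4. Porter goes back to the loading dock with sample K and sample P.  [the loading dock: sample A, sample B, sample D, sample H, sample K, sample P | the warehouse floor: sample E, sample L]
5. Porter goes to the warehouse floor with sample A and sample B.  [the loading dock: sample D, sample H, sample K, sample P | the warehouse floor: sample A, sample B, sample E, sample L]
6. Porter goes back to the loading dock alone.  [the loading dock: sample D, sample H, sample K, sample P | the warehouse floor: sample A, sample B, sample E, sample L]
7. Porter goes to the warehouse floor with sample D and sample H.  [the loading dock: sample K, sample P | the warehouse floor: sample A, sample B, sample D, sample E, sample H, sample L]
8. Porter goes back to the loading dock alone.  [the loading dock: sample K, sample P | the warehouse floor: sample A, sample B, sample D, sample E, sample H, sample L]
9. Porter goes to the warehouse floor with sample K and sample P.  [the loading dock: — | the warehouse floor: sample A, sample B, sample D, sample E, sample H, sample K, sample L, sample P]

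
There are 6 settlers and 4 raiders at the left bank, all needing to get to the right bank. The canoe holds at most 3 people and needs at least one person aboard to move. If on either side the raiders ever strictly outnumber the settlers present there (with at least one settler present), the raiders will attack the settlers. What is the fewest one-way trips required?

Counting alone: each trip to the right bank takes at most 3 across and each return brings at least 1 back, so after t trips out (and t−1 returns) at most 3t − (t−1) of the 10 are across; that first reaches 10 at t = 5, so at least 9 crossings are needed.
The plan below uses exactly 9 crossings, so it is optimal:
1. 2 raiders → the right bank.  (the left bank: 6S 2R; the right bank: 0S 2R)
2. 1 raider ← the left bank.  (the left bank: 6S 3R; the right bank: 0S 1R)
3. 3 raiders → the right bank.  (the left bank: 6S 0R; the right bank: 0S 4R)
4. 1 raider ← the left bank.  (the left bank: 6S 1R; the right bank: 0S 3R)
5. 3 settlers → the right bank.  (the left bank: 3S 1R; the right bank: 3S 3R)
6. 1 raider ← the left bank.  (the left bank: 3S 2R; the right bank: 3S 2R)
7. 1 settler and 2 raiders → the right bank.  (the left bank: 2S 0R; the right bank: 4S 4R)
8. 1 raider ← the left bank.  (the left bank: 2S 1R; the right bank: 4S 3R)
9. 2 settlers and 1 raider → the right bank.  (the left bank: 0S 0R; the right bank: 6S 4R)

9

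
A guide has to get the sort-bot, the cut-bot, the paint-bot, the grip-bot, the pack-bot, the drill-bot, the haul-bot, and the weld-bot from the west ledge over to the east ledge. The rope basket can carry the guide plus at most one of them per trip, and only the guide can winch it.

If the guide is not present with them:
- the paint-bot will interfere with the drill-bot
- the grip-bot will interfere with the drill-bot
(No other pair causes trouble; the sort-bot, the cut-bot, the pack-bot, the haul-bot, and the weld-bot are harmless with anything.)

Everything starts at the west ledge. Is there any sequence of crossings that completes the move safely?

Yes

1. Guide goes to the east ledge with the drill-bot.  [the west ledge: the cut-bot, the grip-bot, the haul-bot, the pack-bot, the paint-bot, the sort-bot, the weld-bot | the east ledge: the drill-bot]
2. Guide goes back to the west ledge alone.  [the west ledge: the cut-bot, the grip-bot, the haul-bot, the pack-bot, the paint-bot, the sort-bot, the weld-bot | the east ledge: the drill-bot]
3. Guide goes to the east ledge with the sort-bot.  [the west ledge: the cut-bot, the grip-bot, the haul-bot, the pack-bot, the paint-bot, the weld-bot | the east ledge: the drill-bot, the sort-bot]
4. Guide goes back to the west ledge alone.  [the west ledge: the cut-bot, the grip-bot, the haul-bot, the pack-bot, the paint-bot, the weld-bot | the east ledge: the drill-bot, the sort-bot]
5. Guide goes to the east ledge with the cut-bot.  [the west ledge: the grip-bot, the haul-bot, the pack-bot, the paint-bot, the weld-bot | the east ledge: the cut-bot, the drill-bot, the sort-bot]
6. Guide goes back to the west ledge alone.  [the west ledge: the grip-bot, the haul-bot, the pack-bot, the paint-bot, the weld-bot | the east ledge: the cut-bot, the drill-bot, the sort-bot]
7. Guide goes to the east ledge with the paint-bot.  [the west ledge: the grip-bot, the haul-bot, the pack-bot, the weld-bot | the east ledge: the cut-bot, the drill-bot, the paint-bot, the sort-bot]
8. Guide goes back to the west ledge with the drill-bot.  [the west ledge: the drill-bot, the grip-bot, the haul-bot, the pack-bot, the weld-bot | the east ledge: the cut-bot, the paint-bot, the sort-bot]
9. Guide goes to the east ledge with the grip-bot.  [the west ledge: the drill-bot, the haul-bot, the pack-bot, the weld-bot | the east ledge: the cut-bot, the grip-bot, the paint-bot, the sort-bot]
10. Guide goes back to the west ledge alone.  [the west ledge: the drill-bot, the haul-bot, the pack-bot, the weld-bot | the east ledge: the cut-bot, the grip-bot, the paint-bot, the sort-bot]
11. Guide goes to the east ledge with the pack-bot.  [the west ledge: the drill-bot, the haul-bot, the weld-bot | the east ledge: the cut-bot, the grip-bot, the pack-bot, the paint-bot, the sort-bot]
12. Guide goes back to the west ledge alone.  [the west ledge: the drill-bot, the haul-bot, the weld-bot | the east ledge: the cut-bot, the grip-bot, the pack-bot, the paint-bot, the sort-bot]
13. Guide goes to the east ledge with the haul-bot.  [the west ledge: the drill-bot, the weld-bot | the east ledge: the cut-bot, the grip-bot, the haul-bot, the pack-bot, the paint-bot, the sort-bot]
14. Guide goes back to the west ledge alone.  [the west ledge: the drill-bot, the weld-bot | the east ledge: the cut-bot, the grip-bot, the haul-bot, the pack-bot, the paint-bot, the sort-bot]
15. Guide goes to the east ledge with the weld-bot.  [the west ledge: the drill-bot | the east ledge: the cut-bot, the grip-bot, the haul-bot, the pack-bot, the paint-bot, the sort-bot, the weld-bot]
16. Guide goes back to the west ledge alone.  [the west ledge: the drill-bot | the east ledge: the cut-bot, the grip-bot, the haul-bot, the pack-bot, the paint-bot, the sort-bot, the weld-bot]
17. Guide goes to the east ledge with the drill-bot.  [the west ledge: — | the east ledge: the cut-bot, the drill-bot, the grip-bot, the haul-bot, the pack-bot, the paint-bot, the sort-bot, the weld-bot]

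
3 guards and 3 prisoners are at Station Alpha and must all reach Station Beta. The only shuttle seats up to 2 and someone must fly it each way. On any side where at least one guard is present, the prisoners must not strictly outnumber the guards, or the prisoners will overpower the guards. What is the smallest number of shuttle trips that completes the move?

11

Counting alone: each trip to Station Beta takes at most 2 across and each return brings at least 1 back, so after t trips out (and t−1 returns) at most 2t − (t−1) of the 6 are across; that first reaches 6 at t = 5, so at least 9 crossings are needed.
The safety rule pushes this higher. Following every safe sequence of crossings, the most of the 6 that can be at Station Beta as the shuttle arrives there on crossing 9 is 5 — never all 6.
So no plan with fewer than 11 crossings exists, and this one achieves 11:
1. 2 prisoners → Station Beta.  (Station Alpha: 3G 1P; Station Beta: 0G 2P)
2. 1 prisoner ← Station Alpha.  (Station Alpha: 3G 2P; Station Beta: 0G 1P)
3. 2 prisoners → Station Beta.  (Station Alpha: 3G 0P; Station Beta: 0G 3P)
4. 1 prisoner ← Station Alpha.  (Station Alpha: 3G 1P; Station Beta: 0G 2P)
5. 2 guards → Station Beta.  (Station Alpha: 1G 1P; Station Beta: 2G 2P)
6. 1 guard and 1 prisoner ← Station Alpha.  (Station Alpha: 2G 2P; Station Beta: 1G 1P)
7. 2 guards → Station Beta.  (Station Alpha: 0G 2P; Station Beta: 3G 1P)
8. 1 prisoner ← Station Alpha.  (Station Alpha: 0G 3P; Station Beta: 3G 0P)
9. 2 prisoners → Station Beta.  (Station Alpha: 0G 1P; Station Beta: 3G 2P)
10. 1 prisoner ← Station Alpha.  (Station Alpha: 0G 2P; Station Beta: 3G 1P)
11. 2 prisoners → Station Beta.  (Station Alpha: 0G 0P; Station Beta: 3G 3P)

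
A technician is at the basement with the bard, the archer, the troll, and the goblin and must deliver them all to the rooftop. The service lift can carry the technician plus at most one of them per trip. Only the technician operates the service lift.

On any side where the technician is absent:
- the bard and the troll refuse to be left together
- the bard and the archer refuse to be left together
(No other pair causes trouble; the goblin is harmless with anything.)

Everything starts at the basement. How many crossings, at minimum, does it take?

9

Counting alone: the technician can take at most 1 across per trip to the rooftop, so moving all 4 needs at least 4 loaded trips out, with a return between consecutive ones — at least 7 crossings.
The safety rule pushes this higher. Following every safe sequence of crossings, the most of the 4 that can be at the rooftop as the service lift arrives there on crossing 7 is 3 — never all 4.
So no plan with fewer than 9 crossings exists, and this one achieves 9:
1. Technician goes to the rooftop with the bard.  [the basement: the archer, the goblin, the troll | the rooftop: the bard]
2. Technician goes back to the basement alone.  [the basement: the archer, the goblin, the troll | the rooftop: the bard]
3. Technician goes to the rooftop with the archer.  [the basement: the goblin, the troll | the rooftop: the archer, the bard]
4. Technician goes back to the basement with the bard.  [the basement: the bard, the goblin, the troll | the rooftop: the archer]
5. Technician goes to the rooftop with the troll.  [the basement: the bard, the goblin | the rooftop: the archer, the troll]
6. Technician goes back to the basement alone.  [the basement: the bard, the goblin | the rooftop: the archer, the troll]
7. Technician goes to the rooftop with the goblin.  [the basement: the bard | the rooftop: the archer, the goblin, the troll]
8. Technician goes back to the basement alone.  [the basement: the bard | the rooftop: the archer, the goblin, the troll]
9. Technician goes to the rooftop with the bard.  [the basement: — | the rooftop: the archer, the bard, the goblin, the troll]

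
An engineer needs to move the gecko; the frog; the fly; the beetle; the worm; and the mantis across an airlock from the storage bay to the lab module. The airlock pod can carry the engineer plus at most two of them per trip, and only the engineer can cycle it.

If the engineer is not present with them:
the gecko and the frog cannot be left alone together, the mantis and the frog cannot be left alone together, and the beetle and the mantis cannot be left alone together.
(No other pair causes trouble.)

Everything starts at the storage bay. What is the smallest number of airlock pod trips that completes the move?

Counting alone: the engineer can take at most 2 across per trip to the lab module, so moving all 6 needs at least 3 loaded trips out, with a return between consecutive ones — at least 5 crossings.
The plan below uses exactly 5 crossings, so it is optimal:
1. Engineer goes to the lab module with the gecko and the mantis.  [the storage bay: the beetle, the fly, the frog, the worm | the lab module: the gecko, the mantis]
2. Engineer goes back to the storage bay alone.  [the storage bay: the beetle, the fly, the frog, the worm | the lab module: the gecko, the mantis]
3. Engineer goes to the lab module with the fly and the worm.  [the storage bay: the beetle, the frog | the lab module: the fly, the gecko, the mantis, the worm]
4. Engineer goes back to the storage bay alone.  [the storage bay: the beetle, the frog | the lab module: the fly, the gecko, the mantis, the worm]
5. Engineer goes to the lab module with the beetle and the frog.  [the storage bay: — | the lab module: the beetle, the fly, the frog, the gecko, the mantis, the worm]

5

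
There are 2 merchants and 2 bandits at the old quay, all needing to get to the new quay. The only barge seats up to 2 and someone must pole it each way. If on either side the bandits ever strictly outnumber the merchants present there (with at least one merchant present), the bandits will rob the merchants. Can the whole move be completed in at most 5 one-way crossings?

Yes — this plan uses 5 crossings (≤ 5):
1. 2 bandits → the new quay.  (the old quay: 2M 0B; the new quay: 0M 2B)
2. 1 bandit ← the old quay.  (the old quay: 2M 1B; the new quay: 0M 1B)
3. 2 merchants → the new quay.  (the old quay: 0M 1B; the new quay: 2M 1B)
4. 1 bandit ← the old quay.  (the old quay: 0M 2B; the new quay: 2M 0B)
5. 2 bandits → the new quay.  (the old quay: 0M 0B; the new quay: 2M 2B)

Yes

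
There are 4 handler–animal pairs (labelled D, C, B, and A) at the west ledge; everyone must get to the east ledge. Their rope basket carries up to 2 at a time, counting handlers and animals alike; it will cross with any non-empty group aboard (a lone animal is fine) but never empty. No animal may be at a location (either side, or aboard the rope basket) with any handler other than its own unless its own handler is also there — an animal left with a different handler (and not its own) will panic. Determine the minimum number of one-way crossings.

Following every safe sequence of crossings from the start, the most of the 8 that can be at the east ledge as the rope basket arrives there on crossings 1, 3, 5 is 2, 3, 4 respectively; the best ever achieved is 4 of 8.
From crossing 7 on, no configuration arises that was not already reachable earlier: only 44 distinct safe configurations (who is on which side, and where the rope basket is) can ever be reached, none of them has everyone across, and every continuation just revisits them. So no valid plan exists.

impossible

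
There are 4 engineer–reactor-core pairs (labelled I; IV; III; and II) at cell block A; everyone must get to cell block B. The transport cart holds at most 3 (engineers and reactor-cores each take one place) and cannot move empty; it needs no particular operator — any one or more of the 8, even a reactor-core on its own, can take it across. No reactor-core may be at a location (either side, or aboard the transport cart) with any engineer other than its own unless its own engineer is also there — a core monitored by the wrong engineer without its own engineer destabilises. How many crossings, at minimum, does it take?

9

Counting alone: each trip to cell block B takes at most 3 across and each return brings at least 1 back, so after t trips out (and t−1 returns) at most 3t − (t−1) of the 8 are across; that first reaches 8 at t = 4, so at least 7 crossings are needed.
The safety rule pushes this higher. Following every safe sequence of crossings, the most of the 8 that can be at cell block B as the transport cart arrives there on crossing 7 is 7 — never all 8.
So no plan with fewer than 9 crossings exists, and this one achieves 9:
1. engineer I and reactor-core I cross → cell block B.
2. engineer I crosses ← cell block A.
3. engineer I, engineer IV, and reactor-core IV cross → cell block B.
4. engineer I and reactor-core I cross ← cell block A.
5. engineer I, engineer II, and engineer III cross → cell block B.
6. reactor-core IV crosses ← cell block A.
7. reactor-core I and reactor-core IV cross → cell block B.
8. reactor-core I crosses ← cell block A.
9. reactor-core I, reactor-core II, and reactor-core III cross → cell block B.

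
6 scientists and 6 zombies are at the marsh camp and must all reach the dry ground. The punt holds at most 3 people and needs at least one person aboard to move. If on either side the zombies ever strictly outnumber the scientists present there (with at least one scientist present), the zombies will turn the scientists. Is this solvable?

No

Following every safe sequence of crossings from the start, the most of the 12 that can be at the dry ground as the punt arrives there on crossings 1, 3, 5 is 3, 5, 6 respectively; the best ever achieved is 6 of 12.
From crossing 7 on, no configuration arises that was not already reachable earlier: only 17 distinct safe configurations (who is on which side, and where the punt is) can ever be reached, none of them has everyone across, and every continuation just revisits them. They are: 0 scientists + 0 zombies across (punt back at the start); 0 scientists + 1 zombie across (punt there); 0 scientists + 1 zombie across (punt back at the start); 0 scientists + 2 zombies across (punt there); 0 scientists + 2 zombies across (punt back at the start); 0 scientists + 3 zombies across (punt there); 0 scientists + 3 zombies across (punt back at the start); 0 scientists + 4 zombies across (punt there); 0 scientists + 4 zombies across (punt back at the start); 0 scientists + 5 zombies across (punt there); 0 scientists + 5 zombies across (punt back at the start); 0 scientists + 6 zombies across (punt there); 1 scientist + 1 zombie across (punt there); 1 scientist + 1 zombie across (punt back at the start); 2 scientists + 2 zombies across (punt there); 2 scientists + 2 zombies across (punt back at the start); 3 scientists + 3 zombies across (punt there). So no valid plan exists.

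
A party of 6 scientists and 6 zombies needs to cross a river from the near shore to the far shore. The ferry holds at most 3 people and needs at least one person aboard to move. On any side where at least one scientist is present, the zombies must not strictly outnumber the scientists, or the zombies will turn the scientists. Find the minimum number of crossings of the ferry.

impossible

Following every safe sequence of crossings from the start, the most of the 12 that can be at the far shore as the ferry arrives there on crossings 1, 3, 5 is 3, 5, 6 respectively; the best ever achieved is 6 of 12.
From crossing 7 on, no configuration arises that was not already reachable earlier: only 17 distinct safe configurations (who is on which side, and where the ferry is) can ever be reached, none of them has everyone across, and every continuation just revisits them. They are: 0 scientists + 0 zombies across (ferry back at the start); 0 scientists + 1 zombie across (ferry there); 0 scientists + 1 zombie across (ferry back at the start); 0 scientists + 2 zombies across (ferry there); 0 scientists + 2 zombies across (ferry back at the start); 0 scientists + 3 zombies across (ferry there); 0 scientists + 3 zombies across (ferry back at the start); 0 scientists + 4 zombies across (ferry there); 0 scientists + 4 zombies across (ferry back at the start); 0 scientists + 5 zombies across (ferry there); 0 scientists + 5 zombies across (ferry back at the start); 0 scientists + 6 zombies across (ferry there); 1 scientist + 1 zombie across (ferry there); 1 scientist + 1 zombie across (ferry back at the start); 2 scientists + 2 zombies across (ferry there); 2 scientists + 2 zombies across (ferry back at the start); 3 scientists + 3 zombies across (ferry there). So no valid plan exists.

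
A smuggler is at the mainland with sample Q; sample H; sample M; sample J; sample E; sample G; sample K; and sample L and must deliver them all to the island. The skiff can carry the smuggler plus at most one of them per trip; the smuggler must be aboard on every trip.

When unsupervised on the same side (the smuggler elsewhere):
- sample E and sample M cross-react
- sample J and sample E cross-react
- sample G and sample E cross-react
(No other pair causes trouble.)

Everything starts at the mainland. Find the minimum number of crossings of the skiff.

Following every safe sequence of crossings from the start, the most of the 8 that can be at the island as the skiff arrives there on crossings 1, 3, 5, 7, 9, 11 is 1, 2, 3, 4, 5, 6 respectively; the best ever achieved is 6 of 8.
From crossing 13 on, no configuration arises that was not already reachable earlier: only 144 distinct safe configurations (who is on which side, and where the skiff is) can ever be reached, none of them has everyone across, and every continuation just revisits them. So no valid plan exists.

impossible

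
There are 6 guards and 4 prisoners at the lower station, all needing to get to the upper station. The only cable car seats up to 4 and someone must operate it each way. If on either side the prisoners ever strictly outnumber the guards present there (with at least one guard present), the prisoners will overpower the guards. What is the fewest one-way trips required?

Counting alone: each trip to the upper station takes at most 4 across and each return brings at least 1 back, so after t trips out (and t−1 returns) at most 4t − (t−1) of the 10 are across; that first reaches 10 at t = 3, so at least 5 crossings are needed.
The plan below uses exactly 5 crossings, so it is optimal:
1. 4 prisoners → the upper station.  (the lower station: 6G 0P; the upper station: 0G 4P)
2. 1 prisoner ← the lower station.  (the lower station: 6G 1P; the upper station: 0G 3P)
3. 4 guards → the upper station.  (the lower station: 2G 1P; the upper station: 4G 3P)
4. 1 prisoner ← the lower station.  (the lower station: 2G 2P; the upper station: 4G 2P)
5. 2 guards and 2 prisoners → the upper station.  (the lower station: 0G 0P; the upper station: 6G 4P)

5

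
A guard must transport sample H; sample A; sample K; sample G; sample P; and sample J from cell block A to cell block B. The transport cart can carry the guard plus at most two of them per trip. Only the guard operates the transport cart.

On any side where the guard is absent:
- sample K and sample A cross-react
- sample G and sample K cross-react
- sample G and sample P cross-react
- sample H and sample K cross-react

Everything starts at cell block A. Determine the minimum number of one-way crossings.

7

Counting alone: the guard can take at most 2 across per trip to cell block B, so moving all 6 needs at least 3 loaded trips out, with a return between consecutive ones — at least 5 crossings.
The safety rule pushes this higher. Following every safe sequence of crossings, the most of the 6 that can be at cell block B as the transport cart arrives there on crossing 5 is 5 — never all 6.
So no plan with fewer than 7 crossings exists, and this one achieves 7:
1. Guard goes to cell block B with sample G and sample K.
2. Guard goes back to cell block A with sample K.
3. Guard goes to cell block B with sample A and sample H.
4. Guard goes back to cell block A alone.
5. Guard goes to cell block B with sample J.
6. Guard goes back to cell block A alone.
7. Guard goes to cell block B with sample K and sample P.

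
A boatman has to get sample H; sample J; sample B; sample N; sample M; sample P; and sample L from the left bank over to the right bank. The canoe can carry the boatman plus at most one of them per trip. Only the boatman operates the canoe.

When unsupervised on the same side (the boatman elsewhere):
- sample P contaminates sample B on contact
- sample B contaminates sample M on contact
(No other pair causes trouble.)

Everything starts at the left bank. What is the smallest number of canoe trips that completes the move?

15

Counting alone: the boatman can take at most 1 across per trip to the right bank, so moving all 7 needs at least 7 loaded trips out, with a return between consecutive ones — at least 13 crossings.
The safety rule pushes this higher. Following every safe sequence of crossings, the most of the 7 that can be at the right bank as the canoe arrives there on crossing 13 is 6 — never all 7.
So no plan with fewer than 15 crossings exists, and this one achieves 15:
1. Boatman goes to the right bank with sample B.  [the left bank: sample H, sample J, sample L, sample M, sample N, sample P | the right bank: sample B]
2. Boatman goes back to the left bank alone.  [the left bank: sample H, sample J, sample L, sample M, sample N, sample P | the right bank: sample B]
3. Boatman goes to the right bank with sample H.  [the left bank: sample J, sample L, sample M, sample N, sample P | the right bank: sample B, sample H]
4. Boatman goes back to the left bank alone.  [the left bank: sample J, sample L, sample M, sample N, sample P | the right bank: sample B, sample H]
5. Boatman goes to the right bank with sample J.  [the left bank: sample L, sample M, sample N, sample P | the right bank: sample B, sample H, sample J]
6. Boatman goes back to the left bank alone.  [the left bank: sample L, sample M, sample N, sample P | the right bank: sample B, sample H, sample J]
7. Boatman goes to the right bank with sample N.  [the left bank: sample L, sample M, sample P | the right bank: sample B, sample H, sample J, sample N]
8. Boatman goes back to the left bank alone.  [the left bank: sample L, sample M, sample P | the right bank: sample B, sample H, sample J, sample N]
9. Boatman goes to the right bank with sample M.  [the left bank: sample L, sample P | the right bank: sample B, sample H, sample J, sample M, sample N]
10. Boatman goes back to the left bank with sample B.  [the left bank: sample B, sample L, sample P | the right bank: sample H, sample J, sample M, sample N]
11. Boatman goes to the right bank with sample P.  [the left bank: sample B, sample L | the right bank: sample H, sample J, sample M, sample N, sample P]
12. Boatman goes back to the left bank alone.  [the left bank: sample B, sample L | the right bank: sample H, sample J, sample M, sample N, sample P]
13. Boatman goes to the right bank with sample L.  [the left bank: sample B | the right bank: sample H, sample J, sample L, sample M, sample N, sample P]
14. Boatman goes back to the left bank alone.  [the left bank: sample B | the right bank: sample H, sample J, sample L, sample M, sample N, sample P]
15. Boatman goes to the right bank with sample B.  [the left bank: — | the right bank: sample B, sample H, sample J, sample L, sample M, sample N, sample P]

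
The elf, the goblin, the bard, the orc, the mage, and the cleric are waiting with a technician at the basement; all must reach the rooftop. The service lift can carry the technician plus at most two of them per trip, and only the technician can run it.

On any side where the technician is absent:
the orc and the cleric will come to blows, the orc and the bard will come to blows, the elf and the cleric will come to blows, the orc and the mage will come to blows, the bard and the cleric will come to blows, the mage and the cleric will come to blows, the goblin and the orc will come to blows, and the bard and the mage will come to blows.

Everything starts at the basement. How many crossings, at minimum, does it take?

impossible

Whatever the first load, the items left behind include a forbidden pair without the technician. No opening move is safe, so no plan exists.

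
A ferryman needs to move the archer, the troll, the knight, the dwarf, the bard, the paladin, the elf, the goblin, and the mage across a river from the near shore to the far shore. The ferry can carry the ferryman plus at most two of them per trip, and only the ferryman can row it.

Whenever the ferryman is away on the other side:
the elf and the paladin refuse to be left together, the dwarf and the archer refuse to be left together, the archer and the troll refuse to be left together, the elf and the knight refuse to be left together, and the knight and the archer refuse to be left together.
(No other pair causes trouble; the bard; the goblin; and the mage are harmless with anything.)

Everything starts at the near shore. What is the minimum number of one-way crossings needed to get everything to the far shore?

11

Counting alone: the ferryman can take at most 2 across per trip to the far shore, so moving all 9 needs at least 5 loaded trips out, with a return between consecutive ones — at least 9 crossings.
The safety rule pushes this higher. Following every safe sequence of crossings, the most of the 9 that can be at the far shore as the ferry arrives there on crossing 9 is 8 — never all 9.
So no plan with fewer than 11 crossings exists, and this one achieves 11:
1. Ferryman goes to the far shore with the archer and the elf.  [the near shore: the bard, the dwarf, the goblin, the knight, the mage, the paladin, the troll | the far shore: the archer, the elf]
2. Ferryman goes back to the near shore alone.  [the near shore: the bard, the dwarf, the goblin, the knight, the mage, the paladin, the troll | the far shore: the archer, the elf]
3. Ferryman goes to the far shore with the troll.  [the near shore: the bard, the dwarf, the goblin, the knight, the mage, the paladin | the far shore: the archer, the elf, the troll]
4. Ferryman goes back to the near shore with the archer.  [the near shore: the archer, the bard, the dwarf, the goblin, the knight, the mage, the paladin | the far shore: the elf, the troll]
5. Ferryman goes to the far shore with the dwarf and the knight.  [the near shore: the archer, the bard, the goblin, the mage, the paladin | the far shore: the dwarf, the elf, the knight, the troll]
6. Ferryman goes back to the near shore with the elf.  [the near shore: the archer, the bard, the elf, the goblin, the mage, the paladin | the far shore: the dwarf, the knight, the troll]
7. Ferryman goes to the far shore with the bard and the paladin.  [the near shore: the archer, the elf, the goblin, the mage | the far shore: the bard, the dwarf, the knight, the paladin, the troll]
8. Ferryman goes back to the near shore alone.  [the near shore: the archer, the elf, the goblin, the mage | the far shore: the bard, the dwarf, the knight, the paladin, the troll]
9. Ferryman goes to the far shore with the goblin and the mage.  [the near shore: the archer, the elf | the far shore: the bard, the dwarf, the goblin, the knight, the mage, the paladin, the troll]
10. Ferryman goes back to the near shore alone.  [the near shore: the archer, the elf | the far shore: the bard, the dwarf, the goblin, the knight, the mage, the paladin, the troll]
11. Ferryman goes to the far shore with the archer and the elf.  [the near shore: — | the far shore: the archer, the bard, the dwarf, the elf, the goblin, the knight, the mage, the paladin, the troll]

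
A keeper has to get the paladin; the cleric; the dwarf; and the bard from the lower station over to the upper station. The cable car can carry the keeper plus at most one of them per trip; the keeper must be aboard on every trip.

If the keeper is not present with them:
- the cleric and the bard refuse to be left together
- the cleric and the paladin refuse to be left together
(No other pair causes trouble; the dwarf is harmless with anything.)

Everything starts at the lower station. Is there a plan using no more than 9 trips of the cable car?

Yes

Yes — this plan uses 9 crossings (≤ 9):
1. Keeper goes to the upper station with the cleric.  [the lower station: the bard, the dwarf, the paladin | the upper station: the cleric]
2. Keeper goes back to the lower station alone.  [the lower station: the bard, the dwarf, the paladin | the upper station: the cleric]
3. Keeper goes to the upper station with the paladin.  [the lower station: the bard, the dwarf | the upper station: the cleric, the paladin]
4. Keeper goes back to the lower station with the cleric.  [the lower station: the bard, the cleric, the dwarf | the upper station: the paladin]
5. Keeper goes to the upper station with the bard.  [the lower station: the cleric, the dwarf | the upper station: the bard, the paladin]
6. Keeper goes back to the lower station alone.  [the lower station: the cleric, the dwarf | the upper station: the bard, the paladin]
7. Keeper goes to the upper station with the dwarf.  [the lower station: the cleric | the upper station: the bard, the dwarf, the paladin]
8. Keeper goes back to the lower station alone.  [the lower station: the cleric | the upper station: the bard, the dwarf, the paladin]
9. Keeper goes to the upper station with the cleric.  [the lower station: — | the upper station: the bard, the cleric, the dwarf, the paladin]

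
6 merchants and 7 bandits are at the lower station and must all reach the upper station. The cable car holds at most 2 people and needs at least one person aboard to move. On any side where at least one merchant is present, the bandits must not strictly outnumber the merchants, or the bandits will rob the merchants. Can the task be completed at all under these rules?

The bandits already outnumber the merchants at the lower station before anyone moves, so the starting position itself is disallowed.

No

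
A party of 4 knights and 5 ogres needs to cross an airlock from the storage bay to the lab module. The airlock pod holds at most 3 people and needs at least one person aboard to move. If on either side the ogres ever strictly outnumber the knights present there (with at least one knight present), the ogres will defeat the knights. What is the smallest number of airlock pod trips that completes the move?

The ogres already outnumber the knights at the storage bay before anyone moves, so the starting position itself is disallowed.

impossible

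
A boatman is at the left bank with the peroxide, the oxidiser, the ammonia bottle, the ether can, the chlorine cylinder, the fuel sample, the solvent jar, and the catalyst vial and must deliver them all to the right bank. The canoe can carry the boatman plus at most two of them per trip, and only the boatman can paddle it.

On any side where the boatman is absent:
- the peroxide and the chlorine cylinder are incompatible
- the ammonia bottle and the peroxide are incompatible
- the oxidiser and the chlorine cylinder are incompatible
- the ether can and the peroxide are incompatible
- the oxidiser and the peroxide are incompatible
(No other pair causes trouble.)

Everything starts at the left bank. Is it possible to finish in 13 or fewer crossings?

Yes

Yes — this plan uses 13 crossings (≤ 13):
1. Boatman goes to the right bank with the oxidiser and the peroxide.  [the left bank: the ammonia bottle, the catalyst vial, the chlorine cylinder, the ether can, the fuel sample, the solvent jar | the right bank: the oxidiser, the peroxide]
2. Boatman goes back to the left bank with the peroxide.  [the left bank: the ammonia bottle, the catalyst vial, the chlorine cylinder, the ether can, the fuel sample, the peroxide, the solvent jar | the right bank: the oxidiser]
3. Boatman goes to the right bank with the ammonia bottle and the peroxide.  [the left bank: the catalyst vial, the chlorine cylinder, the ether can, the fuel sample, the solvent jar | the right bank: the ammonia bottle, the oxidiser, the peroxide]
4. Boatman goes back to the left bank with the peroxide.  [the left bank: the catalyst vial, the chlorine cylinder, the ether can, the fuel sample, the peroxide, the solvent jar | the right bank: the ammonia bottle, the oxidiser]
5. Boatman goes to the right bank with the ether can and the peroxide.  [the left bank: the catalyst vial, the chlorine cylinder, the fuel sample, the solvent jar | the right bank: the ammonia bottle, the ether can, the oxidiser, the peroxide]
6. Boatman goes back to the left bank with the peroxide.  [the left bank: the catalyst vial, the chlorine cylinder, the fuel sample, the peroxide, the solvent jar | the right bank: the ammonia bottle, the ether can, the oxidiser]
7. Boatman goes to the right bank with the fuel sample and the peroxide.  [the left bank: the catalyst vial, the chlorine cylinder, the solvent jar | the right bank: the ammonia bottle, the ether can, the fuel sample, the oxidiser, the peroxide]
8. Boatman goes back to the left bank with the peroxide.  [the left bank: the catalyst vial, the chlorine cylinder, the peroxide, the solvent jar | the right bank: the ammonia bottle, the ether can, the fuel sample, the oxidiser]
9. Boatman goes to the right bank with the peroxide and the solvent jar.  [the left bank: the catalyst vial, the chlorine cylinder | the right bank: the ammonia bottle, the ether can, the fuel sample, the oxidiser, the peroxide, the solvent jar]
10. Boatman goes back to the left bank with the peroxide.  [the left bank: the catalyst vial, the chlorine cylinder, the peroxide | the right bank: the ammonia bottle, the ether can, the fuel sample, the oxidiser, the solvent jar]
11. Boatman goes to the right bank with the catalyst vial and the peroxide.  [the left bank: the chlorine cylinder | the right bank: the ammonia bottle, the catalyst vial, the ether can, the fuel sample, the oxidiser, the peroxide, the solvent jar]
12. Boatman goes back to the left bank with the peroxide.  [the left bank: the chlorine cylinder, the peroxide | the right bank: the ammonia bottle, the catalyst vial, the ether can, the fuel sample, the oxidiser, the solvent jar]
13. Boatman goes to the right bank with the chlorine cylinder and the peroxide.  [the left bank: — | the right bank: the ammonia bottle, the catalyst vial, the chlorine cylinder, the ether can, the fuel sample, the oxidiser, the peroxide, the solvent jar]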